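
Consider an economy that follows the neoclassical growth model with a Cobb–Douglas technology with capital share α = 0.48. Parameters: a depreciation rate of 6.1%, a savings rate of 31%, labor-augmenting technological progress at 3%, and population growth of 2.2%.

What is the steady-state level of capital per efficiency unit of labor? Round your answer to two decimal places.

At the steady state, Δk = 0, so s·k^α = (n + g + δ)·k.
Rearranging, k^(1−α) = s / (n + g + δ).
k^0.52 = 0.31 / (0.022 + 0.030 + 0.061) = 0.31 / 0.113 = 2.7434
k* = 2.7434^(1/0.52) ≈ 6.9641

k* = 6.96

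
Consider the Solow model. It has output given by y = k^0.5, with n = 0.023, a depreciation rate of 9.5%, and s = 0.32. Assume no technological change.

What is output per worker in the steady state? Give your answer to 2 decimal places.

y* = 2.71

Steady state requires s·f(k) = (n + δ)·k, i.e. s·k^α = (n + δ)·k.
Dividing both sides by k: k^(1−α) = s / (n + δ).
k^0.5 = 0.32 / (0.023 + 0.095) = 0.32 / 0.118 = 2.7119
k* = 2.7119^(1/0.5) ≈ 7.3544
y* = (k*)^α = 7.3544^0.5 ≈ 2.7119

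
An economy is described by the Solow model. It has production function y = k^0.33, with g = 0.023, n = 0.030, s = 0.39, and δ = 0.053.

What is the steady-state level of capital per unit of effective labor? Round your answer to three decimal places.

Steady state requires s·f(k) = (n + g + δ)·k, i.e. s·k^α = (n + g + δ)·k.
Dividing both sides by k: k^(1−α) = s / (n + g + δ).
k^0.67 = 0.39 / (0.030 + 0.023 + 0.053) = 0.39 / 0.106 = 3.6792
k* = 3.6792^(1/0.67) ≈ 6.9889

k* = 6.989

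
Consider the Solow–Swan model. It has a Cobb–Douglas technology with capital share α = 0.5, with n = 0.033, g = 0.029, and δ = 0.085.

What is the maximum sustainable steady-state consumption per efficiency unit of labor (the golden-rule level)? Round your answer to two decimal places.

At the golden rule, f'(k) = n + g + δ, so α·k^(α−1) = n + g + δ and k_gold = (α/(n + g + δ))^(1/(1−α)).
k_gold = (0.5/0.147)^(1/0.5) = 3.4014^2 ≈ 11.5695
c_gold = f(k_gold) − (n + g + δ)·k_gold = 3.4014 − 0.147×11.5695 ≈ 1.7007

c_gold ≈ 1.70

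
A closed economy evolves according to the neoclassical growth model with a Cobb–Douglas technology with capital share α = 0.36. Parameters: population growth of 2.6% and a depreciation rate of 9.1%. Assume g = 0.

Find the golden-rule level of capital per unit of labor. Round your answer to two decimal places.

The golden rule sets f'(k) = n + δ, i.e. α·k^(α−1) = n + δ.
So k^(1−α) = α / (n + δ) = 0.36 / 0.117 = 3.0769.
k_gold = 3.0769^(1/0.64) ≈ 5.7900

k_gold ≈ 5.79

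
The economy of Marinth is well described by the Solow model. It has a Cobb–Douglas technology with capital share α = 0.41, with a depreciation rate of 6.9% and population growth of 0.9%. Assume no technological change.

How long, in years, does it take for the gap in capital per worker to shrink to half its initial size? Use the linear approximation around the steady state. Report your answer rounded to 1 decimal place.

Near the steady state the convergence rate is λ = (1 − α)(n + δ).
λ = (1 − 0.41) × 0.078 = 0.59 × 0.078 = 0.04602
Half-life = ln 2 / λ = 0.6931 / 0.04602 ≈ 15.06 years

about 15.1 years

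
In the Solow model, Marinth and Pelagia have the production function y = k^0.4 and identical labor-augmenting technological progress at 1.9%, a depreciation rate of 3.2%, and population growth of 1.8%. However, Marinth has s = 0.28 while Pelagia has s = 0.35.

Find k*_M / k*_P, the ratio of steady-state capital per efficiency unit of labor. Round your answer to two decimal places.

Steady-state k* = [s/(n + g + δ)]^(1/(1−α)), so the ratio is [ (s_M/(n + g + δ)_M) / (s_P/(n + g + δ)_P) ]^1.6667.
s_M/(n + g + δ)_M = 0.28/0.069 = 4.0580; s_P/(n + g + δ)_P = 0.35/0.069 = 5.0725.
Ratio = (4.0580/5.0725)^1.6667 = 0.8000^1.6667 ≈ 0.6894

k*_M / k*_P ≈ 0.69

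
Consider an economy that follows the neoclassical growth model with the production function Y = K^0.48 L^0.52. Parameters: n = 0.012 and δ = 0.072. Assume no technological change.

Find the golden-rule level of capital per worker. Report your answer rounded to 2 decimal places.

The golden rule sets f'(k) = n + δ, i.e. α·k^(α−1) = n + δ.
So k^(1−α) = α / (n + δ) = 0.48 / 0.084 = 5.7143.
k_gold = 5.7143^(1/0.52) ≈ 28.5561

k_gold ≈ 28.56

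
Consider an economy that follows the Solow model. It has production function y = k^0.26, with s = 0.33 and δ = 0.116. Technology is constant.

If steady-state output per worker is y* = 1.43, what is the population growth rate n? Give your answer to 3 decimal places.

In steady state, investment equals break-even investment: s·k^α = (n + δ)·k.
Since y* = [s/(n + δ)]^(α/(1−α)), we have s/(n + δ) = (y*)^((1−α)/α) = 1.43^2.8462 = 2.7677.
Therefore n + δ = s / 2.7677 = 0.33 / 2.7677 = 0.1192, so n = 0.1192 − 0.116 = 0.0032.

n ≈ 0.003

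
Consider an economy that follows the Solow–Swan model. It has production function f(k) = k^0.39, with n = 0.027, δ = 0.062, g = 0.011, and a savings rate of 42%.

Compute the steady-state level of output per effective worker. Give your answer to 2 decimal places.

At the steady state, Δk = 0, so s·k^α = (n + g + δ)·k.
Dividing both sides by k: k^(1−α) = s / (n + g + δ).
k^0.61 = 0.42 / (0.027 + 0.011 + 0.062) = 0.42 / 0.100 = 4.2000
k* = 4.2000^(1/0.61) ≈ 10.5128
y* = (k*)^α = 10.5128^0.39 ≈ 2.5031

y* ≈ 2.50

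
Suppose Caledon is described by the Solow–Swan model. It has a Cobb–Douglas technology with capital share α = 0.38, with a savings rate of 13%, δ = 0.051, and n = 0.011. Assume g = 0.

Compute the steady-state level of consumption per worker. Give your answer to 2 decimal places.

In steady state, investment equals break-even investment: s·k^α = (n + δ)·k.
Dividing both sides by k: k^(1−α) = s / (n + δ).
k^0.62 = 0.13 / (0.011 + 0.051) = 0.13 / 0.062 = 2.0968
k* = 2.0968^(1/0.62) ≈ 3.3010
y* = (k*)^α = 3.3010^0.38 ≈ 1.5743
c* = (1 − s)·y* = (1 − 0.13) × 1.5743 ≈ 1.3696

c* ≈ 1.37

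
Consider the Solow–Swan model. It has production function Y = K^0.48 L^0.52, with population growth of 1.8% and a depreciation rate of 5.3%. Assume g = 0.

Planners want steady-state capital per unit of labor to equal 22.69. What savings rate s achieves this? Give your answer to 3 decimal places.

In steady state, investment equals break-even investment: s·k^α = (n + δ)·k.
So s / (n + δ) = (k*)^(1−α) = 22.69^0.52 = 5.0703.
Therefore s = 5.0703 × (n + δ) = 5.0703 × 0.071 = 0.3600.

s ≈ 0.360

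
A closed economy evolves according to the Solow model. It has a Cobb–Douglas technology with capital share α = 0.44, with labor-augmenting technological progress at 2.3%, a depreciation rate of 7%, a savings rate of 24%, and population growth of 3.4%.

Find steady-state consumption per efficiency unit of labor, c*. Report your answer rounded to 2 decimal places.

In steady state, investment equals break-even investment: s·k^α = (n + g + δ)·k.
Rearranging, k^(1−α) = s / (n + g + δ).
k^0.56 = 0.24 / (0.034 + 0.023 + 0.070) = 0.24 / 0.127 = 1.8898
k* = 1.8898^(1/0.56) ≈ 3.1160
y* = (k*)^α = 3.1160^0.44 ≈ 1.6489
c* = (1 − s)·y* = (1 − 0.24) × 1.6489 ≈ 1.2532

c* = 1.25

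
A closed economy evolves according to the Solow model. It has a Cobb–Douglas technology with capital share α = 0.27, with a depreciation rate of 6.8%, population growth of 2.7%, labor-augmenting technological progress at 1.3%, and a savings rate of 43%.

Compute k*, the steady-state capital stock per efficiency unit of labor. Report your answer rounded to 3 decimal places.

At the steady state, Δk = 0, so s·k^α = (n + g + δ)·k.
Rearranging, k^(1−α) = s / (n + g + δ).
k^0.73 = 0.43 / (0.027 + 0.013 + 0.068) = 0.43 / 0.108 = 3.9815
k* = 3.9815^(1/0.73) ≈ 6.6372

k* = 6.637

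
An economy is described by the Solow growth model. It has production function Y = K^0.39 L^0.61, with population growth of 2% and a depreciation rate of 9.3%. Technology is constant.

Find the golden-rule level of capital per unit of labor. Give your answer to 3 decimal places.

The golden rule sets f'(k) = n + δ, i.e. α·k^(α−1) = n + δ.
So k^(1−α) = α / (n + δ) = 0.39 / 0.113 = 3.4513.
k_gold = 3.4513^(1/0.61) ≈ 7.6197

k_gold ≈ 7.620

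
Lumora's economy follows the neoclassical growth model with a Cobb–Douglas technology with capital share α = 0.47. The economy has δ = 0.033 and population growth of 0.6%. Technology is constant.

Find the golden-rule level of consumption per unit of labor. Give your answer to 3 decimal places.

c_gold ≈ 4.819

At the golden rule, f'(k) = n + δ, so α·k^(α−1) = n + δ and k_gold = (α/(n + δ))^(1/(1−α)).
k_gold = (0.47/0.039)^(1/0.53) = 12.0513^1.8868 ≈ 109.5708
c_gold = f(k_gold) − (n + δ)·k_gold = 9.0919 − 0.039×109.5708 ≈ 4.8186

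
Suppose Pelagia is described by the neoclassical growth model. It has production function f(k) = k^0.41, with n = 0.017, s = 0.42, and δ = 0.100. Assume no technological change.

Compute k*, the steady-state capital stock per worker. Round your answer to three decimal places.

In steady state, investment equals break-even investment: s·k^α = (n + δ)·k.
Rearranging, k^(1−α) = s / (n + δ).
k^0.59 = 0.42 / (0.017 + 0.100) = 0.42 / 0.117 = 3.5897
k* = 3.5897^(1/0.59) ≈ 8.7252

k* ≈ 8.725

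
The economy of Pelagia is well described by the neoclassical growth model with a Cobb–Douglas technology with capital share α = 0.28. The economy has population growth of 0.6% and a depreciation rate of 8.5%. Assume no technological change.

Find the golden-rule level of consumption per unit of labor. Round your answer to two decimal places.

At the golden rule, f'(k) = n + δ, so α·k^(α−1) = n + δ and k_gold = (α/(n + δ))^(1/(1−α)).
k_gold = (0.28/0.091)^(1/0.72) = 3.0769^1.3889 ≈ 4.7637
c_gold = f(k_gold) − (n + δ)·k_gold = 1.5482 − 0.091×4.7637 ≈ 1.1147

c_gold ≈ 1.11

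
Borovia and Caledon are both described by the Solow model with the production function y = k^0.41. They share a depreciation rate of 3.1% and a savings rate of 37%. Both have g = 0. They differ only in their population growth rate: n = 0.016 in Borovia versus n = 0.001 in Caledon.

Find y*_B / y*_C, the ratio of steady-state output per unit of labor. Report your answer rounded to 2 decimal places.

ratio ≈ 0.77

Steady-state y* = [s/(n + δ)]^(α/(1−α)), so the ratio is [ (s_B/(n + δ)_B) / (s_C/(n + δ)_C) ]^0.6949.
s_B/(n + δ)_B = 0.37/0.047 = 7.8723; s_C/(n + δ)_C = 0.37/0.032 = 11.5625.
Ratio = (7.8723/11.5625)^0.6949 = 0.6808^0.6949 ≈ 0.7655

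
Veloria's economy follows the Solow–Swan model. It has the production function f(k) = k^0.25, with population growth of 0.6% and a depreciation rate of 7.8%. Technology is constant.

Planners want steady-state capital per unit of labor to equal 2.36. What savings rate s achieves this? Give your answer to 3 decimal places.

s ≈ 0.160

Steady state requires s·f(k) = (n + δ)·k, i.e. s·k^α = (n + δ)·k.
So s / (n + δ) = (k*)^(1−α) = 2.36^0.75 = 1.9041.
Therefore s = 1.9041 × (n + δ) = 1.9041 × 0.084 = 0.1599.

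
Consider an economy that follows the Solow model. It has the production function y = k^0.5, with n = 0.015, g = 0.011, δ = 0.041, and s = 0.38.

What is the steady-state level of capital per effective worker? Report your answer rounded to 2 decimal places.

k* ≈ 32.17

Steady state requires s·f(k) = (n + g + δ)·k, i.e. s·k^α = (n + g + δ)·k.
Dividing both sides by k: k^(1−α) = s / (n + g + δ).
k^0.5 = 0.38 / (0.015 + 0.011 + 0.041) = 0.38 / 0.067 = 5.6716
k* = 5.6716^(1/0.5) ≈ 32.1670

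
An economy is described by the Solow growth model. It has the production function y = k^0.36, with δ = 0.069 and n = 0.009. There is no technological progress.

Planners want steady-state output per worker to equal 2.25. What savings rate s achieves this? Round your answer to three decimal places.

Steady state requires s·f(k) = (n + δ)·k, i.e. s·k^α = (n + δ)·k.
Since y* = [s/(n + δ)]^(α/(1−α)), we have s/(n + δ) = (y*)^((1−α)/α) = 2.25^1.7778 = 4.2278.
Therefore s = 4.2278 × (n + δ) = 4.2278 × 0.078 = 0.3298.

s ≈ 0.330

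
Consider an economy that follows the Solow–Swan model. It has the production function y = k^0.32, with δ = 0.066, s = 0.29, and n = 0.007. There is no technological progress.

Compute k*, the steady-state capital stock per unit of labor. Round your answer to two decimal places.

At the steady state, Δk = 0, so s·k^α = (n + δ)·k.
Dividing both sides by k: k^(1−α) = s / (n + δ).
k^0.68 = 0.29 / (0.007 + 0.066) = 0.29 / 0.073 = 3.9726
k* = 3.9726^(1/0.68) ≈ 7.6031

k* = 7.60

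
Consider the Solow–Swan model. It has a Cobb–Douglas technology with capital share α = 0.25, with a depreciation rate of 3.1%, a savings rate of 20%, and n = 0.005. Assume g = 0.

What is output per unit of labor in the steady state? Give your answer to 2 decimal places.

y* = 1.77

Steady state requires s·f(k) = (n + δ)·k, i.e. s·k^α = (n + δ)·k.
Rearranging, k^(1−α) = s / (n + δ).
k^0.75 = 0.20 / (0.005 + 0.031) = 0.20 / 0.036 = 5.5556
k* = 5.5556^(1/0.75) ≈ 9.8395
y* = (k*)^α = 9.8395^0.25 ≈ 1.7711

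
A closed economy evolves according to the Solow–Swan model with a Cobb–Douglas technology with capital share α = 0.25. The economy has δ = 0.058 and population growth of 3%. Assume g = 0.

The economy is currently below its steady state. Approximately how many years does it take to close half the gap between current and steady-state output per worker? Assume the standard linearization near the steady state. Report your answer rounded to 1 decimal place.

Near the steady state the convergence rate is λ = (1 − α)(n + δ).
λ = (1 − 0.25) × 0.088 = 0.75 × 0.088 = 0.0660
Half-life = ln 2 / λ = 0.6931 / 0.0660 ≈ 10.50 years

half-life ≈ 10.5 years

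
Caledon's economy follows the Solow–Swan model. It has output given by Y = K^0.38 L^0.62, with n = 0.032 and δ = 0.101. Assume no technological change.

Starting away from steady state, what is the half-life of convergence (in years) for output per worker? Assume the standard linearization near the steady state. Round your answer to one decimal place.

t_½ ≈ 8.4 years

Near the steady state the convergence rate is λ = (1 − α)(n + δ).
λ = (1 − 0.38) × 0.133 = 0.62 × 0.133 = 0.08246
Half-life = ln 2 / λ = 0.6931 / 0.08246 ≈ 8.41 years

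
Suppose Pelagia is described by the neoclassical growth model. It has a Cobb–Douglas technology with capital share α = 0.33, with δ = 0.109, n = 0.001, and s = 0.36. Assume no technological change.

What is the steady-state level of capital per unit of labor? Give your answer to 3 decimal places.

Steady state requires s·f(k) = (n + δ)·k, i.e. s·k^α = (n + δ)·k.
Dividing both sides by k: k^(1−α) = s / (n + δ).
k^0.67 = 0.36 / (0.001 + 0.109) = 0.36 / 0.110 = 3.2727
k* = 3.2727^(1/0.67) ≈ 5.8684

k* = 5.868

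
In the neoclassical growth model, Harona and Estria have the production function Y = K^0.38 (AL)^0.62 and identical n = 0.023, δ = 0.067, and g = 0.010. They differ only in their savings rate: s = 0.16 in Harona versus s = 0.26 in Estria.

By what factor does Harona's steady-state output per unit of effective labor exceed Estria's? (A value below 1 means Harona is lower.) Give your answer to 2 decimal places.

Steady-state y* = [s/(n + g + δ)]^(α/(1−α)), so the ratio is [ (s_H/(n + g + δ)_H) / (s_E/(n + g + δ)_E) ]^0.6129.
s_H/(n + g + δ)_H = 0.16/0.100 = 1.6000; s_E/(n + g + δ)_E = 0.26/0.100 = 2.6000.
Ratio = (1.6000/2.6000)^0.6129 = 0.6154^0.6129 ≈ 0.7426

y*_H / y*_E ≈ 0.74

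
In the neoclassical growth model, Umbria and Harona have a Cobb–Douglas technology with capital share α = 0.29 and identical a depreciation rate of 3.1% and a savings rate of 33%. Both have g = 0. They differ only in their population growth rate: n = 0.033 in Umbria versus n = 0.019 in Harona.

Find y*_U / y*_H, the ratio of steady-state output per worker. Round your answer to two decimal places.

ratio ≈ 0.90

Steady-state y* = [s/(n + δ)]^(α/(1−α)), so the ratio is [ (s_U/(n + δ)_U) / (s_H/(n + δ)_H) ]^0.4085.
s_U/(n + δ)_U = 0.33/0.064 = 5.1563; s_H/(n + δ)_H = 0.33/0.050 = 6.6000.
Ratio = (5.1563/6.6000)^0.4085 = 0.7813^0.4085 ≈ 0.9041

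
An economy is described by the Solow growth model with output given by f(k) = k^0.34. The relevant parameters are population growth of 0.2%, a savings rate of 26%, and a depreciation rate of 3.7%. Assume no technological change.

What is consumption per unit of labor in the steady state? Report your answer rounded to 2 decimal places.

At the steady state, Δk = 0, so s·k^α = (n + δ)·k.
Rearranging, k^(1−α) = s / (n + δ).
k^0.66 = 0.26 / (0.002 + 0.037) = 0.26 / 0.039 = 6.6667
k* = 6.6667^(1/0.66) ≈ 17.7154
y* = (k*)^α = 17.7154^0.34 ≈ 2.6573
c* = (1 − s)·y* = (1 − 0.26) × 2.6573 ≈ 1.9664

c* = 1.97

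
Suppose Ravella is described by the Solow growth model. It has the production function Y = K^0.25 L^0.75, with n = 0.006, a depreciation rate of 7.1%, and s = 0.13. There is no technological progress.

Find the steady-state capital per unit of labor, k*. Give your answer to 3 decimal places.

k* ≈ 2.010

Steady state requires s·f(k) = (n + δ)·k, i.e. s·k^α = (n + δ)·k.
Rearranging, k^(1−α) = s / (n + δ).
k^0.75 = 0.13 / (0.006 + 0.071) = 0.13 / 0.077 = 1.6883
k* = 1.6883^(1/0.75) ≈ 2.0103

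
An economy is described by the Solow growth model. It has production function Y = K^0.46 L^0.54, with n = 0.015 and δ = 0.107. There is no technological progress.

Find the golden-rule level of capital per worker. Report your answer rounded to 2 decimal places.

k_gold ≈ 11.68

The golden rule sets f'(k) = n + δ, i.e. α·k^(α−1) = n + δ.
So k^(1−α) = α / (n + δ) = 0.46 / 0.122 = 3.7705.
k_gold = 3.7705^(1/0.54) ≈ 11.6790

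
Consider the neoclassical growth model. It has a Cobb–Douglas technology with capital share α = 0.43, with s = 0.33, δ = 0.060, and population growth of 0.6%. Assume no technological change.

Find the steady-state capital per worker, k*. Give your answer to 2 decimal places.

k* = 16.84

At the steady state, Δk = 0, so s·k^α = (n + δ)·k.
Rearranging, k^(1−α) = s / (n + δ).
k^0.57 = 0.33 / (0.006 + 0.060) = 0.33 / 0.066 = 5.0000
k* = 5.0000^(1/0.57) ≈ 16.8369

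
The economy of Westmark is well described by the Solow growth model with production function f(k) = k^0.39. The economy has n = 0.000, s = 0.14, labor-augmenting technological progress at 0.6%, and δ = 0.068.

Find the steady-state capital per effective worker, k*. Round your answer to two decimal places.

Steady state requires s·f(k) = (n + g + δ)·k, i.e. s·k^α = (n + g + δ)·k.
Dividing both sides by k: k^(1−α) = s / (n + g + δ).
k^0.61 = 0.14 / (0.000 + 0.006 + 0.068) = 0.14 / 0.074 = 1.8919
k* = 1.8919^(1/0.61) ≈ 2.8440

k* = 2.84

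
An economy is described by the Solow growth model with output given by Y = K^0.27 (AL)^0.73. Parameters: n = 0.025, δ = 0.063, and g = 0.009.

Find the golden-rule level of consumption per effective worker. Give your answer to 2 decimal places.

c_gold ≈ 1.07

At the golden rule, f'(k) = n + g + δ, so α·k^(α−1) = n + g + δ and k_gold = (α/(n + g + δ))^(1/(1−α)).
k_gold = (0.27/0.097)^(1/0.73) = 2.7835^1.3699 ≈ 4.0649
c_gold = f(k_gold) − (n + g + δ)·k_gold = 1.4603 − 0.097×4.0649 ≈ 1.0660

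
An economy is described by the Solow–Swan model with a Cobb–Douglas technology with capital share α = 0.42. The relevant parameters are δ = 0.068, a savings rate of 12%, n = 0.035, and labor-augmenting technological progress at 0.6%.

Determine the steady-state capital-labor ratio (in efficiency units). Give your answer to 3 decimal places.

At the steady state, Δk = 0, so s·k^α = (n + g + δ)·k.
Rearranging, k^(1−α) = s / (n + g + δ).
k^0.58 = 0.12 / (0.035 + 0.006 + 0.068) = 0.12 / 0.109 = 1.1009
k* = 1.1009^(1/0.58) ≈ 1.1803

k* ≈ 1.180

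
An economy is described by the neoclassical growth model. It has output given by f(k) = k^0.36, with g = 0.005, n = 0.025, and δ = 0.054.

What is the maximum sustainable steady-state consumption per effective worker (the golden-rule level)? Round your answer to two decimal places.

c_gold ≈ 1.45

At the golden rule, f'(k) = n + g + δ, so α·k^(α−1) = n + g + δ and k_gold = (α/(n + g + δ))^(1/(1−α)).
k_gold = (0.36/0.084)^(1/0.64) = 4.2857^1.5625 ≈ 9.7170
c_gold = f(k_gold) − (n + g + δ)·k_gold = 2.2673 − 0.084×9.7170 ≈ 1.4511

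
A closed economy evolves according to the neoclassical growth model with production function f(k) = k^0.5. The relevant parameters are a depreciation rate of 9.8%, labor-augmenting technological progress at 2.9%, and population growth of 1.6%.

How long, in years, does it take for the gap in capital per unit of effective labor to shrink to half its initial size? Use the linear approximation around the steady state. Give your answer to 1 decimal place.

t_½ ≈ 9.7 years

Near the steady state the convergence rate is λ = (1 − α)(n + g + δ).
λ = (1 − 0.5) × 0.143 = 0.5 × 0.143 = 0.0715
Half-life = ln 2 / λ = 0.6931 / 0.0715 ≈ 9.69 years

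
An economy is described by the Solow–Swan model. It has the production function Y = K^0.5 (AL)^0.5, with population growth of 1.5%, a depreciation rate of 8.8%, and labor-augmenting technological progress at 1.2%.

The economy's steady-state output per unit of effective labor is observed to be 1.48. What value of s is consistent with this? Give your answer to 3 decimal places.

In steady state, investment equals break-even investment: s·k^α = (n + g + δ)·k.
Since y* = [s/(n + g + δ)]^(α/(1−α)), we have s/(n + g + δ) = (y*)^((1−α)/α) = 1.48^1 = 1.4800.
Therefore s = 1.4800 × (n + g + δ) = 1.4800 × 0.115 = 0.1702.

s ≈ 0.170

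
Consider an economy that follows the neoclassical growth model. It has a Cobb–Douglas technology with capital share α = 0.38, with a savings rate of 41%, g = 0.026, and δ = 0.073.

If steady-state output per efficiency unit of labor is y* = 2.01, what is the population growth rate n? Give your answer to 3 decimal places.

n ≈ 0.032

In steady state, investment equals break-even investment: s·k^α = (n + g + δ)·k.
Since y* = [s/(n + g + δ)]^(α/(1−α)), we have s/(n + g + δ) = (y*)^((1−α)/α) = 2.01^1.6316 = 3.1239.
Therefore n + g + δ = s / 3.1239 = 0.41 / 3.1239 = 0.1312, so n = 0.1312 − 0.099 = 0.0322.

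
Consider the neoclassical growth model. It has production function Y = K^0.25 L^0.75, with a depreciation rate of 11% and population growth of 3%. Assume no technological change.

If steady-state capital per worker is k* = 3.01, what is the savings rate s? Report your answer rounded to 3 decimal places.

s ≈ 0.320

At the steady state, Δk = 0, so s·k^α = (n + δ)·k.
So s / (n + δ) = (k*)^(1−α) = 3.01^0.75 = 2.2852.
Therefore s = 2.2852 × (n + δ) = 2.2852 × 0.140 = 0.3199.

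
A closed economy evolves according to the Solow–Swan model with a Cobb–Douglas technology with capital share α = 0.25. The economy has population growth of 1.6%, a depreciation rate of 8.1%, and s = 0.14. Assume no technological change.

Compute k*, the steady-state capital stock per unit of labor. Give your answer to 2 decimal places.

At the steady state, Δk = 0, so s·k^α = (n + δ)·k.
Rearranging, k^(1−α) = s / (n + δ).
k^0.75 = 0.14 / (0.016 + 0.081) = 0.14 / 0.097 = 1.4433
k* = 1.4433^(1/0.75) ≈ 1.6311

k* ≈ 1.63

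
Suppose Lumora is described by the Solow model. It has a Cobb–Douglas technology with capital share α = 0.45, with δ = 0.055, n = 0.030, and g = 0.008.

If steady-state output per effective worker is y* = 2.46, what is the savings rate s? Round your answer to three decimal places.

In steady state, investment equals break-even investment: s·k^α = (n + g + δ)·k.
Since y* = [s/(n + g + δ)]^(α/(1−α)), we have s/(n + g + δ) = (y*)^((1−α)/α) = 2.46^1.2222 = 3.0047.
Therefore s = 3.0047 × (n + g + δ) = 3.0047 × 0.093 = 0.2794.

s ≈ 0.279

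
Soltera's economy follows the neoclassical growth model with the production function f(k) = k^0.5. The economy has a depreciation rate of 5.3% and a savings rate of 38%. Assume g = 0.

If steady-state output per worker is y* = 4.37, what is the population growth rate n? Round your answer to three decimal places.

n ≈ 0.034

In steady state, investment equals break-even investment: s·k^α = (n + δ)·k.
Since y* = [s/(n + δ)]^(α/(1−α)), we have s/(n + δ) = (y*)^((1−α)/α) = 4.37^1 = 4.3700.
Therefore n + δ = s / 4.3700 = 0.38 / 4.3700 = 0.0870, so n = 0.0870 − 0.053 = 0.0340.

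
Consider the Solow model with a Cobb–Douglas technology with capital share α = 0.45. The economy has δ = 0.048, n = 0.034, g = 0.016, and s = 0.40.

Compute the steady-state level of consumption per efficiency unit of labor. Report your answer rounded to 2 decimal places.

Steady state requires s·f(k) = (n + g + δ)·k, i.e. s·k^α = (n + g + δ)·k.
Dividing both sides by k: k^(1−α) = s / (n + g + δ).
k^0.55 = 0.40 / (0.034 + 0.016 + 0.048) = 0.40 / 0.098 = 4.0816
k* = 4.0816^(1/0.55) ≈ 12.9003
y* = (k*)^α = 12.9003^0.45 ≈ 3.1606
c* = (1 − s)·y* = (1 − 0.40) × 3.1606 ≈ 1.8964

c* ≈ 1.90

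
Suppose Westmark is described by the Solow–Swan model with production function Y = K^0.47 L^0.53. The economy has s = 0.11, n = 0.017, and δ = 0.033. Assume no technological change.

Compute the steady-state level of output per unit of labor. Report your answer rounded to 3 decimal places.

At the steady state, Δk = 0, so s·k^α = (n + δ)·k.
Rearranging, k^(1−α) = s / (n + δ).
k^0.53 = 0.11 / (0.017 + 0.033) = 0.11 / 0.050 = 2.2000
k* = 2.2000^(1/0.53) ≈ 4.4267
y* = (k*)^α = 4.4267^0.47 ≈ 2.0121

y* = 2.012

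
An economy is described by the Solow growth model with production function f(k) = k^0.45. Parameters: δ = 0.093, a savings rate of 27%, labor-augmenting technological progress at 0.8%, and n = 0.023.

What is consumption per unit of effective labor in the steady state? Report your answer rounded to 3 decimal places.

c* ≈ 1.380

Steady state requires s·f(k) = (n + g + δ)·k, i.e. s·k^α = (n + g + δ)·k.
Dividing both sides by k: k^(1−α) = s / (n + g + δ).
k^0.55 = 0.27 / (0.023 + 0.008 + 0.093) = 0.27 / 0.124 = 2.1774
k* = 2.1774^(1/0.55) ≈ 4.1156
y* = (k*)^α = 4.1156^0.45 ≈ 1.8901
c* = (1 − s)·y* = (1 − 0.27) × 1.8901 ≈ 1.3798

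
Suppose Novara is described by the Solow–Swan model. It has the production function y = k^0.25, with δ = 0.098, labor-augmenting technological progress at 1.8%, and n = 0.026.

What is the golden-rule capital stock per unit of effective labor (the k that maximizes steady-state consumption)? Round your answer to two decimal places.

The golden rule sets f'(k) = n + g + δ, i.e. α·k^(α−1) = n + g + δ.
So k^(1−α) = α / (n + g + δ) = 0.25 / 0.142 = 1.7606.
k_gold = 1.7606^(1/0.75) ≈ 2.1259

k_gold ≈ 2.13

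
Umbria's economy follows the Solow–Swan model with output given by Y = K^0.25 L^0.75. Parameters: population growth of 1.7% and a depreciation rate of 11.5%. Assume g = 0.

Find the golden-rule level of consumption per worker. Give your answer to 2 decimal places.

At the golden rule, f'(k) = n + δ, so α·k^(α−1) = n + δ and k_gold = (α/(n + δ))^(1/(1−α)).
k_gold = (0.25/0.132)^(1/0.75) = 1.8939^1.3333 ≈ 2.3432
c_gold = f(k_gold) − (n + δ)·k_gold = 1.2372 − 0.132×2.3432 ≈ 0.9279

c_gold ≈ 0.93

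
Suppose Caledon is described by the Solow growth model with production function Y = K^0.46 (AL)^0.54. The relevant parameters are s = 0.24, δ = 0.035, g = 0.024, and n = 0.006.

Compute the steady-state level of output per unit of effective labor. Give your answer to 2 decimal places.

Steady state requires s·f(k) = (n + g + δ)·k, i.e. s·k^α = (n + g + δ)·k.
Dividing both sides by k: k^(1−α) = s / (n + g + δ).
k^0.54 = 0.24 / (0.006 + 0.024 + 0.035) = 0.24 / 0.065 = 3.6923
k* = 3.6923^(1/0.54) ≈ 11.2344
y* = (k*)^α = 11.2344^0.46 ≈ 3.0427

y* ≈ 3.04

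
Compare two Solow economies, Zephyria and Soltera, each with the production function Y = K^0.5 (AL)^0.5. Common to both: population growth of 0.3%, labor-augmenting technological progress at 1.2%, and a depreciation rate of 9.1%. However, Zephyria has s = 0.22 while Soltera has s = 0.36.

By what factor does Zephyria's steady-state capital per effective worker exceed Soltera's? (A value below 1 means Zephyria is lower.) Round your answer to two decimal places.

Steady-state k* = [s/(n + g + δ)]^(1/(1−α)), so the ratio is [ (s_Z/(n + g + δ)_Z) / (s_S/(n + g + δ)_S) ]^2.
s_Z/(n + g + δ)_Z = 0.22/0.106 = 2.0755; s_S/(n + g + δ)_S = 0.36/0.106 = 3.3962.
Ratio = (2.0755/3.3962)^2 = 0.6111^2 ≈ 0.3734

ratio ≈ 0.37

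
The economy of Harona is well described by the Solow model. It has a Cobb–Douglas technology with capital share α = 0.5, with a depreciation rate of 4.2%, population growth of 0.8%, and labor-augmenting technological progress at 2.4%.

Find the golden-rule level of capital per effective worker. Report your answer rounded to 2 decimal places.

k_gold ≈ 45.65

The golden rule sets f'(k) = n + g + δ, i.e. α·k^(α−1) = n + g + δ.
So k^(1−α) = α / (n + g + δ) = 0.5 / 0.074 = 6.7568.
k_gold = 6.7568^(1/0.5) ≈ 45.6543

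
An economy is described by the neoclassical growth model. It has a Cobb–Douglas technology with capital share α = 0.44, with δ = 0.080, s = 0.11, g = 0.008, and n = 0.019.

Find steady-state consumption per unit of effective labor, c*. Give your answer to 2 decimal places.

In steady state, investment equals break-even investment: s·k^α = (n + g + δ)·k.
Rearranging, k^(1−α) = s / (n + g + δ).
k^0.56 = 0.11 / (0.019 + 0.008 + 0.080) = 0.11 / 0.107 = 1.0280
k* = 1.0280^(1/0.56) ≈ 1.0505
y* = (k*)^α = 1.0505^0.44 ≈ 1.0219
c* = (1 − s)·y* = (1 − 0.11) × 1.0219 ≈ 0.9095

c* = 0.91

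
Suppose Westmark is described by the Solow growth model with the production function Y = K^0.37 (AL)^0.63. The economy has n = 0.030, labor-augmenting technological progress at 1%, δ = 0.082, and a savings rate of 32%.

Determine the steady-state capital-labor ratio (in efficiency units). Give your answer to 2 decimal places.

k* = 4.62

At the steady state, Δk = 0, so s·k^α = (n + g + δ)·k.
Rearranging, k^(1−α) = s / (n + g + δ).
k^0.63 = 0.32 / (0.030 + 0.010 + 0.082) = 0.32 / 0.122 = 2.6230
k* = 2.6230^(1/0.63) ≈ 4.6212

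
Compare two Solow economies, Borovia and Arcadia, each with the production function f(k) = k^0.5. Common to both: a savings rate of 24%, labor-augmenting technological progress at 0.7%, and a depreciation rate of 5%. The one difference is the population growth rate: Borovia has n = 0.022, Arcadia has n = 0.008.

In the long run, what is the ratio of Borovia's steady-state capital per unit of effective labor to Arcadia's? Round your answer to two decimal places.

Steady-state k* = [s/(n + g + δ)]^(1/(1−α)), so the ratio is [ (s_B/(n + g + δ)_B) / (s_A/(n + g + δ)_A) ]^2.
s_B/(n + g + δ)_B = 0.24/0.079 = 3.0380; s_A/(n + g + δ)_A = 0.24/0.065 = 3.6923.
Ratio = (3.0380/3.6923)^2 = 0.8228^2 ≈ 0.6770

k*_B / k*_A ≈ 0.68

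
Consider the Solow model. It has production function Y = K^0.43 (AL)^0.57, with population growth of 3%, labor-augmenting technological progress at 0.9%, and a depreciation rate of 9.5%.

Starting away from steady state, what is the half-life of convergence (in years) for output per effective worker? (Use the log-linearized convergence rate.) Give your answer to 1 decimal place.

Near the steady state the convergence rate is λ = (1 − α)(n + g + δ).
λ = (1 − 0.43) × 0.134 = 0.57 × 0.134 = 0.07638
Half-life = ln 2 / λ = 0.6931 / 0.07638 ≈ 9.07 years

half-life ≈ 9.1 years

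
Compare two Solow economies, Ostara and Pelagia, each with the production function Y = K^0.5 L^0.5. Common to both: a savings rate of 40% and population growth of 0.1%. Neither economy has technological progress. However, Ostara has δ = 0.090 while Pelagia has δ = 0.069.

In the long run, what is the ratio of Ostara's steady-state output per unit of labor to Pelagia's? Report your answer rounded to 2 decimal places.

ratio ≈ 0.77

Steady-state y* = [s/(n + δ)]^(α/(1−α)), so the ratio is [ (s_O/(n + δ)_O) / (s_P/(n + δ)_P) ]^1.
s_O/(n + δ)_O = 0.40/0.091 = 4.3956; s_P/(n + δ)_P = 0.40/0.070 = 5.7143.
Ratio = (4.3956/5.7143)^1 = 0.7692^1 ≈ 0.7692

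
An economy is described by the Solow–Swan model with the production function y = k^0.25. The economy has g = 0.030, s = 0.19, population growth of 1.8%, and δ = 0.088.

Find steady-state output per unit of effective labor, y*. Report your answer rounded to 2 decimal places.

y* = 1.12

Steady state requires s·f(k) = (n + g + δ)·k, i.e. s·k^α = (n + g + δ)·k.
Rearranging, k^(1−α) = s / (n + g + δ).
k^0.75 = 0.19 / (0.018 + 0.030 + 0.088) = 0.19 / 0.136 = 1.3971
k* = 1.3971^(1/0.75) ≈ 1.5618
y* = (k*)^α = 1.5618^0.25 ≈ 1.1179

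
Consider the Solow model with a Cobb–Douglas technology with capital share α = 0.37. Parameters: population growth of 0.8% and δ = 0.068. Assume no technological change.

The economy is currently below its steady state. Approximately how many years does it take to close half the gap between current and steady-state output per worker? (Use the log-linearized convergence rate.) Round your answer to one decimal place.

t_½ ≈ 14.5 years

Near the steady state the convergence rate is λ = (1 − α)(n + δ).
λ = (1 − 0.37) × 0.076 = 0.63 × 0.076 = 0.04788
Half-life = ln 2 / λ = 0.6931 / 0.04788 ≈ 14.48 years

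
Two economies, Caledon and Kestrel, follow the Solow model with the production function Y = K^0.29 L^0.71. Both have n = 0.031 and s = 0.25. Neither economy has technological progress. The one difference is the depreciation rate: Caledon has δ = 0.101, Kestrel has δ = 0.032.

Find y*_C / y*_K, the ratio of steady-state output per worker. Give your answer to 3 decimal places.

ratio ≈ 0.739

Steady-state y* = [s/(n + δ)]^(α/(1−α)), so the ratio is [ (s_C/(n + δ)_C) / (s_K/(n + δ)_K) ]^0.4085.
s_C/(n + δ)_C = 0.25/0.132 = 1.8939; s_K/(n + δ)_K = 0.25/0.063 = 3.9683.
Ratio = (1.8939/3.9683)^0.4085 = 0.4773^0.4085 ≈ 0.7392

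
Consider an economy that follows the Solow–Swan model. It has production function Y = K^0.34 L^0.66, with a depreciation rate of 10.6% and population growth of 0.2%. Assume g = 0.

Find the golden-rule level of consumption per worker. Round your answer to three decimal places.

At the golden rule, f'(k) = n + δ, so α·k^(α−1) = n + δ and k_gold = (α/(n + δ))^(1/(1−α)).
k_gold = (0.34/0.108)^(1/0.66) = 3.1481^1.5152 ≈ 5.6839
c_gold = f(k_gold) − (n + δ)·k_gold = 1.8054 − 0.108×5.6839 ≈ 1.1915

c_gold ≈ 1.192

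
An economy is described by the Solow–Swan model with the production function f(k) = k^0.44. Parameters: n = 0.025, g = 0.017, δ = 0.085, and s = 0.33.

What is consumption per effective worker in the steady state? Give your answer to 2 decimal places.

In steady state, investment equals break-even investment: s·k^α = (n + g + δ)·k.
Rearranging, k^(1−α) = s / (n + g + δ).
k^0.56 = 0.33 / (0.025 + 0.017 + 0.085) = 0.33 / 0.127 = 2.5984
k* = 2.5984^(1/0.56) ≈ 5.5023
y* = (k*)^α = 5.5023^0.44 ≈ 2.1176
c* = (1 − s)·y* = (1 − 0.33) × 2.1176 ≈ 1.4188

c* = 1.42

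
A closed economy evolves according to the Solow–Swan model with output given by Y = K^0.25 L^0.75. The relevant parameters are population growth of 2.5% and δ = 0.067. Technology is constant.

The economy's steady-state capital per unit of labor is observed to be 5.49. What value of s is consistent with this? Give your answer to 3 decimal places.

In steady state, investment equals break-even investment: s·k^α = (n + δ)·k.
So s / (n + δ) = (k*)^(1−α) = 5.49^0.75 = 3.5866.
Therefore s = 3.5866 × (n + δ) = 3.5866 × 0.092 = 0.3300.

s ≈ 0.330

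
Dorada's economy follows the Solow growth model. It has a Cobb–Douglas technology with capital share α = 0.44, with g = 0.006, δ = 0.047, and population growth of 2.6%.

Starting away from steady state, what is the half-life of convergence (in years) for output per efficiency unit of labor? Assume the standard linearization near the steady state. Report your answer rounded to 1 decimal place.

Near the steady state the convergence rate is λ = (1 − α)(n + g + δ).
λ = (1 − 0.44) × 0.079 = 0.56 × 0.079 = 0.04424
Half-life = ln 2 / λ = 0.6931 / 0.04424 ≈ 15.67 years

t_½ ≈ 15.7 years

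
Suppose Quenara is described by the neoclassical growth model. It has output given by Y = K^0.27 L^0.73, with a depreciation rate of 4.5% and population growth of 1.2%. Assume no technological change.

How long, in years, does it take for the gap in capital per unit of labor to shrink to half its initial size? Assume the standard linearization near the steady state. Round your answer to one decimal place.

Near the steady state the convergence rate is λ = (1 − α)(n + δ).
λ = (1 − 0.27) × 0.057 = 0.73 × 0.057 = 0.04161
Half-life = ln 2 / λ = 0.6931 / 0.04161 ≈ 16.66 years

t_½ ≈ 16.7 years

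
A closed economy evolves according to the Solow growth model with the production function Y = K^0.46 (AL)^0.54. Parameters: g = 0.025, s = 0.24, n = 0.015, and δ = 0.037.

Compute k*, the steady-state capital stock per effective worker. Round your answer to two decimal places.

k* ≈ 8.21

In steady state, investment equals break-even investment: s·k^α = (n + g + δ)·k.
Dividing both sides by k: k^(1−α) = s / (n + g + δ).
k^0.54 = 0.24 / (0.015 + 0.025 + 0.037) = 0.24 / 0.077 = 3.1169
k* = 3.1169^(1/0.54) ≈ 8.2092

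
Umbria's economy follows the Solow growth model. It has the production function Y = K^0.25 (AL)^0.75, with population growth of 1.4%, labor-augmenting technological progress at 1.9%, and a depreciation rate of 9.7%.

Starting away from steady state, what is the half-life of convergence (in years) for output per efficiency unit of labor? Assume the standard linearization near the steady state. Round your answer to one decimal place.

Near the steady state the convergence rate is λ = (1 − α)(n + g + δ).
λ = (1 − 0.25) × 0.130 = 0.75 × 0.130 = 0.0975
Half-life = ln 2 / λ = 0.6931 / 0.0975 ≈ 7.11 years

half-life ≈ 7.1 years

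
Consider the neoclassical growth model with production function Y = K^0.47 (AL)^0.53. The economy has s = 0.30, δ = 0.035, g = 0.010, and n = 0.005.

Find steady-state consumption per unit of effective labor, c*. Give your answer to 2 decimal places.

c* = 3.43

At the steady state, Δk = 0, so s·k^α = (n + g + δ)·k.
Dividing both sides by k: k^(1−α) = s / (n + g + δ).
k^0.53 = 0.30 / (0.005 + 0.010 + 0.035) = 0.30 / 0.050 = 6.0000
k* = 6.0000^(1/0.53) ≈ 29.3907
y* = (k*)^α = 29.3907^0.47 ≈ 4.8984
c* = (1 − s)·y* = (1 − 0.30) × 4.8984 ≈ 3.4289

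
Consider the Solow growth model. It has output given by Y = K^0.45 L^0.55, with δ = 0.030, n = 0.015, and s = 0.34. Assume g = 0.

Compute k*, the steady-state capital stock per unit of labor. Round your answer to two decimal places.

k* = 39.52

Steady state requires s·f(k) = (n + δ)·k, i.e. s·k^α = (n + δ)·k.
Dividing both sides by k: k^(1−α) = s / (n + δ).
k^0.55 = 0.34 / (0.015 + 0.030) = 0.34 / 0.045 = 7.5556
k* = 7.5556^(1/0.55) ≈ 39.5233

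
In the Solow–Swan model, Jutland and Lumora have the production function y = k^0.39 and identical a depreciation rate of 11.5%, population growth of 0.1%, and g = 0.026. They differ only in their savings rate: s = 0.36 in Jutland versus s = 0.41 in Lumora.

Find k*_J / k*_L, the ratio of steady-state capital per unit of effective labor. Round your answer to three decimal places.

k*_J / k*_L ≈ 0.808

Steady-state k* = [s/(n + g + δ)]^(1/(1−α)), so the ratio is [ (s_J/(n + g + δ)_J) / (s_L/(n + g + δ)_L) ]^1.6393.
s_J/(n + g + δ)_J = 0.36/0.142 = 2.5352; s_L/(n + g + δ)_L = 0.41/0.142 = 2.8873.
Ratio = (2.5352/2.8873)^1.6393 = 0.8781^1.6393 ≈ 0.8081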